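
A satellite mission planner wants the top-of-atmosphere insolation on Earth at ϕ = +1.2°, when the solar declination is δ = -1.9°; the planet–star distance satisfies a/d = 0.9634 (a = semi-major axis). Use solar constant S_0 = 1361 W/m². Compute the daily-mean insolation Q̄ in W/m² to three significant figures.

cos h₀ = −tan(+1.2°) tan(-1.900°) = 0.0007, h₀ = 1.5701 rad.
Bracket: h₀ sin ϕ sin δ + cos ϕ cos δ sin h₀ = 1.5701×0.02094×-0.03316 + 0.99978×0.99945×1.00000 = -0.001090 + 0.999230 = 0.998140.
Inverse-square distance factor (a/d)² = 0.9634² = 0.928140.
Q̄ = (S_0/π) × 0.928140 × [bracket] = (1361/π) × 0.928140 × 0.998140 = 401.3 W/m².

Q̄ ≈ 401 W/m²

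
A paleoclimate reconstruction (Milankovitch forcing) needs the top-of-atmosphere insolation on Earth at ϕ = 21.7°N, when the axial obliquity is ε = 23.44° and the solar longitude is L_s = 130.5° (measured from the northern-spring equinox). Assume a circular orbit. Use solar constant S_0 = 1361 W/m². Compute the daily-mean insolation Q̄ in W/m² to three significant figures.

Q̄ ≈ 463 W/m²

Solar declination: sin δ = sin ε · sin L_s = sin 23.44° × sin 130.5° = 0.30248, so δ = +17.607°.
cos h₀ = −tan(+21.7°) tan(+17.607°) = -0.1263, h₀ = 1.6974 rad.
Bracket: h₀ sin ϕ sin δ + cos ϕ cos δ sin h₀ = 1.6974×0.36975×0.30248 + 0.92913×0.95316×0.99199 = 0.189841 + 0.878516 = 1.068357.
Q̄ = (S_0/π) × [bracket] = (1361/π) × 1.068357 = 462.8 W/m².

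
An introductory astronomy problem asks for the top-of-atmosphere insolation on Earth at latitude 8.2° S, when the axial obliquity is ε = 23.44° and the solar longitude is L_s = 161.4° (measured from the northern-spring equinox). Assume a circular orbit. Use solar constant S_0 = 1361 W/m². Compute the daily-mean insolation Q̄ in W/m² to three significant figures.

Q̄ ≈ 413 W/m²

Solar declination: sin δ = sin ε · sin L_s = sin 23.44° × sin 161.4° = 0.12688, so δ = +7.289°.
cos h₀ = −tan(-8.2°) tan(+7.289°) = 0.0184, h₀ = 1.5524 rad.
Bracket: h₀ sin ϕ sin δ + cos ϕ cos δ sin h₀ = 1.5524×-0.14263×0.12688 + 0.98978×0.99192×0.99983 = -0.028094 + 0.981616 = 0.953522.
Q̄ = (S_0/π) × [bracket] = (1361/π) × 0.953522 = 413.1 W/m².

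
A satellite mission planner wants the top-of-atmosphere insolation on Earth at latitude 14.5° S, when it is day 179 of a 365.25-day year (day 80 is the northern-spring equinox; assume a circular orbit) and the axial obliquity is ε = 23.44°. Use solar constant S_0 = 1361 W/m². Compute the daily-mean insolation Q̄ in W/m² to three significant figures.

Q̄ ≈ 321 W/m²

Solar longitude: L_s = 360° × (179 − 80)/365.25 = 97.577°.
sin δ = sin 23.44° × sin 97.577° = 0.39432, so δ = +23.223°.
cos h₀ = −tan(-14.5°) tan(+23.223°) = 0.1110, h₀ = 1.4596 rad.
Bracket: h₀ sin ϕ sin δ + cos ϕ cos δ sin h₀ = 1.4596×-0.25038×0.39432 + 0.96815×0.91898×0.99382 = -0.144106 + 0.884212 = 0.740106.
Q̄ = (S_0/π) × [bracket] = (1361/π) × 0.740106 = 320.6 W/m².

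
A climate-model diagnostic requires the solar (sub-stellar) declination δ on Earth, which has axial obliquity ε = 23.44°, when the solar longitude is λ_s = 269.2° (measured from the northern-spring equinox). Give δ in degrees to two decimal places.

sin δ = sin ε · sin λ_s = sin 23.44° × sin 269.2° = -0.397750.
δ = arcsin(-0.397750) = -23.44°.

δ = -23.44°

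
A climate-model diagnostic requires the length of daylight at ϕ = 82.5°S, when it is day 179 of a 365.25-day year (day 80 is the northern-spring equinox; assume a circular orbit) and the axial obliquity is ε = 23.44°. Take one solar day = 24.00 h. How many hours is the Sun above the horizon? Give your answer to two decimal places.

0.00 h

Solar longitude: L_s = 360° × (179 − 80)/365.25 = 97.577°.
sin δ = sin 23.44° × sin 97.577° = 0.39432, so δ = +23.223°.
cos h₀ = −tan ϕ · tan δ = 3.2592 ≥ 1, so the Sun never rises (polar night) and h₀ = 0.
Daylight = 2h₀/(2π) × 24.00 h = (0.0000/π) × 24.00 = 0.00 h.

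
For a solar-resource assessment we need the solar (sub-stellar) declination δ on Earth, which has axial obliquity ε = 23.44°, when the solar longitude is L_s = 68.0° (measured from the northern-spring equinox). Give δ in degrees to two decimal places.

sin δ = sin ε · sin L_s = sin 23.44° × sin 68.0° = 0.368823.
δ = arcsin(0.368823) = +21.64°.

δ = +21.64°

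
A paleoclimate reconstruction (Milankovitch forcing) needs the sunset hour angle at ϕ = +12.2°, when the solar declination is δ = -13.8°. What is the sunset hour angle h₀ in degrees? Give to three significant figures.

cos h₀ = −tan ϕ · tan δ = −tan(+12.2°) × tan(-13.800°) = 0.0531, so h₀ = 1.5177 rad = 86.96°.

h₀ = 87.0°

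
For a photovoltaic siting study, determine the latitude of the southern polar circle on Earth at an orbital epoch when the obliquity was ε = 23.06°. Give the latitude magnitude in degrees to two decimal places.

66.94°

The polar circle is the lowest latitude that experiences at least one full rotation of continuous darkness at the northern-summer solstice; it lies at |φ| = 90° − ε = 90° − 23.06° = 66.94°.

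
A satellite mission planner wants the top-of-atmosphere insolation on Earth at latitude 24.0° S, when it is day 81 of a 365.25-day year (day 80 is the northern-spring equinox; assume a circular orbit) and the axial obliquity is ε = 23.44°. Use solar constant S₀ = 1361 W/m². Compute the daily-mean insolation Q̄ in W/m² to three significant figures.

Solar longitude: λ_s = 360° × (81 − 80)/365.25 = 0.986°.
sin δ = sin 23.44° × sin 0.986° = 0.00684, so δ = +0.392°.
cos H₀ = −tan(-24.0°) tan(+0.392°) = 0.0030, H₀ = 1.5677 rad.
Bracket: H₀ sin φ sin δ + cos φ cos δ sin H₀ = 1.5677×-0.40674×0.00684 + 0.91355×0.99998×1.00000 = -0.004362 + 0.913532 = 0.909170.
Q̄ = (S₀/π) × [bracket] = (1361/π) × 0.909170 = 393.9 W/m².

Q̄ ≈ 394 W/m²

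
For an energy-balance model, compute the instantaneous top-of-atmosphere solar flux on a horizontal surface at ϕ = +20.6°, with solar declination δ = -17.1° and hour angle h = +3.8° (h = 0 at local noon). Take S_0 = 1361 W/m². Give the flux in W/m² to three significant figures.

1.07e+03 W/m²

cos θ_z = sin ϕ sin δ + cos ϕ cos δ cos h = -0.103456 + 0.892712 = 0.789256.
Flux = S_0 · cos θ_z = 1361 × 0.789256 = 1074 W/m².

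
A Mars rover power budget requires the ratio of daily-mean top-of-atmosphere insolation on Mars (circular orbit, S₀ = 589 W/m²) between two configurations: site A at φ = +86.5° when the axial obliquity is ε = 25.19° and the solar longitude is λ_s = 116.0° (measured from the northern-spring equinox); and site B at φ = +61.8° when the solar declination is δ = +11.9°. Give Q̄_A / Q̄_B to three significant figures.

— Configuration A (φ=+86.5°):
Solar declination: sin δ = sin ε · sin λ_s = sin 25.19° × sin 116.0° = 0.38255, so δ = +22.491°.
cos H₀ = −tan(+86.5°) tan(+22.491°) = -6.7695 ≤ −1 ⇒ polar day, H₀ = π.
Bracket: H₀ sin φ sin δ + cos φ cos δ sin H₀ = 3.1416×0.99813×0.38255 + 0.06105×0.92394×0.00000 = 1.199572 + 0.000000 = 1.199572.
Q̄ = (S₀/π) × [bracket] = (589/π) × 1.199572 = 224.90 W/m².
— Configuration B (φ=+61.8°):
cos H₀ = −tan(+61.8°) tan(+11.900°) = -0.3930, H₀ = 1.9747 rad.
Bracket: H₀ sin φ sin δ + cos φ cos δ sin H₀ = 1.9747×0.88130×0.20620 + 0.47255×0.97851×0.91953 = 0.358851 + 0.425186 = 0.784037.
Q̄ = (S₀/π) × [bracket] = (589/π) × 0.784037 = 146.99 W/m².
Ratio Q̄_A / Q̄_B = 224.90 / 146.99 = 1.530.

Q̄_A / Q̄_B ≈ 1.53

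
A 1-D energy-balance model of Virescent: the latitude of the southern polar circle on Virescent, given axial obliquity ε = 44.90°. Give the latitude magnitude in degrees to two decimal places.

The polar circle is the lowest latitude that experiences at least one full rotation of continuous darkness at the northern-summer solstice; it lies at |ϕ| = 90° − ε = 90° − 44.90° = 45.10°.

45.10°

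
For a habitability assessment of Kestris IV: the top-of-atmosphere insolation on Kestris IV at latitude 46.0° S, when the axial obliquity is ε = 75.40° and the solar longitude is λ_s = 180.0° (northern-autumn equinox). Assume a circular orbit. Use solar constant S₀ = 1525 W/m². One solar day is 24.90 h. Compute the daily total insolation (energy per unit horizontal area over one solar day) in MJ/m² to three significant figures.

30.2 MJ/m²

Solar declination: sin δ = sin ε · sin λ_s = sin 75.40° × sin 180.0° = 0.00000, so δ = +0.000°.
cos H₀ = −tan(-46.0°) tan(+0.000°) = 0.0000, H₀ = 1.5708 rad.
Bracket: H₀ sin φ sin δ + cos φ cos δ sin H₀ = 1.5708×-0.71934×0.00000 + 0.69466×1.00000×1.00000 = -0.000000 + 0.694660 = 0.694660.
Q̄ = (S₀/π) × [bracket] = (1525/π) × 0.694660 = 337.20 W/m².
Daily total = Q̄ × 24.90 h × 3600 s/h = 337.20 × 24.90 × 3600 / 10⁶ = 30.23 MJ/m².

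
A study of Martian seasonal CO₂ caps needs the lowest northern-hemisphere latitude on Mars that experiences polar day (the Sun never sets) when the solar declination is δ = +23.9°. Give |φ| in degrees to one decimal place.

|φ| = 66.1°

Polar day requires cos H₀ = −tan φ tan δ ≤ −1, i.e. tan φ tan δ ≥ 1.
The boundary is |tan φ| · |tan δ| = 1, so |φ| = 90° − |δ| = 90° − 23.9° = 66.1° in the northern hemisphere.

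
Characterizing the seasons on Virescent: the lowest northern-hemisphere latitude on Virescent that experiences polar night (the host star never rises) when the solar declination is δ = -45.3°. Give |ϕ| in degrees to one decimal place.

|ϕ| = 44.7°

Polar night requires cos h₀ = −tan ϕ tan δ ≥ 1, i.e. tan ϕ tan δ ≤ −1.
The boundary is |tan ϕ| · |tan δ| = 1, so |ϕ| = 90° − |δ| = 90° − 45.3° = 44.7° in the northern hemisphere.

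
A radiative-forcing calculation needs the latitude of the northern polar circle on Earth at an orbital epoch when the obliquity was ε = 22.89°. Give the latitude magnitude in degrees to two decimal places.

67.11°

The polar circle is the lowest latitude that experiences at least one full rotation of continuous daylight at the northern-summer solstice; it lies at |φ| = 90° − ε = 90° − 22.89° = 67.11°.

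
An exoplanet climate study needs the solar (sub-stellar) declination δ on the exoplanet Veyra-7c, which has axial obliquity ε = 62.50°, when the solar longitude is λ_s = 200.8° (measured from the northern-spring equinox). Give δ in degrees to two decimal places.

δ = -18.36°

sin δ = sin ε · sin λ_s = sin 62.50° × sin 200.8° = -0.314984.
δ = arcsin(-0.314984) = -18.36°.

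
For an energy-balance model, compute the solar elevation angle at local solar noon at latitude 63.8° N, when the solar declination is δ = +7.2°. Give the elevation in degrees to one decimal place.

33.4°

At local noon the hour angle is zero, so the zenith angle equals |φ − δ| = |+63.8° − (+7.200°)| = 56.600°.
Elevation = 90° − 56.600° = 33.4°.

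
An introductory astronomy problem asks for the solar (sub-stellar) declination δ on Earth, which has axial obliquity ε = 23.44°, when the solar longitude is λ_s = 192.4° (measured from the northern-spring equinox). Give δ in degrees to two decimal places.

δ = -4.90°

sin δ = sin ε · sin λ_s = sin 23.44° × sin 192.4° = -0.085419.
δ = arcsin(-0.085419) = -4.90°.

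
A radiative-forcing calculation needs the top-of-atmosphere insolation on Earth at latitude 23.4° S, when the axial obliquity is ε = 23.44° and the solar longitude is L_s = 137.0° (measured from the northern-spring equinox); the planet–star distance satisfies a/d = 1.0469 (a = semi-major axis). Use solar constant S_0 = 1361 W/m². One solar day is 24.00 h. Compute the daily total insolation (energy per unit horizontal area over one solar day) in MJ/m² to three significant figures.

29.6 MJ/m²

Solar declination: sin δ = sin ε · sin L_s = sin 23.44° × sin 137.0° = 0.27129, so δ = +15.741°.
cos h₀ = −tan(-23.4°) tan(+15.741°) = 0.1220, h₀ = 1.4485 rad.
Bracket: h₀ sin ϕ sin δ + cos ϕ cos δ sin h₀ = 1.4485×-0.39715×0.27129 + 0.91775×0.96250×0.99253 = -0.156065 + 0.876736 = 0.720671.
Inverse-square distance factor (a/d)² = 1.0469² = 1.096000.
Q̄ = (S_0/π) × 1.096000 × [bracket] = (1361/π) × 1.096000 × 0.720671 = 342.18 W/m².
Daily total = Q̄ × 24.00 h × 3600 s/h = 342.18 × 24.00 × 3600 / 10⁶ = 29.56 MJ/m².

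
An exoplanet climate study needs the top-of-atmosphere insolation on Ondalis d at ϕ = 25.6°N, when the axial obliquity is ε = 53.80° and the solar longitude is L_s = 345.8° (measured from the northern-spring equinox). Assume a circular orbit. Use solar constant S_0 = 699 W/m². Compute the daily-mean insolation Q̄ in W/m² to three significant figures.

Q̄ ≈ 168 W/m²

Solar declination: sin δ = sin ε · sin L_s = sin 53.80° × sin 345.8° = -0.19795, so δ = -11.417°.
cos h₀ = −tan(+25.6°) tan(-11.417°) = 0.0968, h₀ = 1.4739 rad.
Bracket: h₀ sin ϕ sin δ + cos ϕ cos δ sin h₀ = 1.4739×0.43209×-0.19795 + 0.90183×0.98021×0.99531 = -0.126066 + 0.879837 = 0.753771.
Q̄ = (S_0/π) × [bracket] = (699/π) × 0.753771 = 167.7 W/m².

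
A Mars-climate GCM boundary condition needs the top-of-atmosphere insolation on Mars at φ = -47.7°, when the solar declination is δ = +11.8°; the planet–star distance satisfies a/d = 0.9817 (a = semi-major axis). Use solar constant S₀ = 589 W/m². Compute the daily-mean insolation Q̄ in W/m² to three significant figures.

Q̄ ≈ 79.3 W/m²

cos H₀ = −tan(-47.7°) tan(+11.800°) = 0.2296, H₀ = 1.3391 rad.
Bracket: H₀ sin φ sin δ + cos φ cos δ sin H₀ = 1.3391×-0.73963×0.20450 + 0.67301×0.97887×0.97329 = -0.202545 + 0.641193 = 0.438648.
Inverse-square distance factor (a/d)² = 0.9817² = 0.963735.
Q̄ = (S₀/π) × 0.963735 × [bracket] = (589/π) × 0.963735 × 0.438648 = 79.26 W/m².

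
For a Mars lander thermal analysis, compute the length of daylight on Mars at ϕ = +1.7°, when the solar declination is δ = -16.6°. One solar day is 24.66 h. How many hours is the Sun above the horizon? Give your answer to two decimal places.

12.26 h

cos h₀ = −tan ϕ · tan δ = −tan(+1.7°) × tan(-16.600°) = 0.0088, so h₀ = 1.5619 rad = 89.49°.
Daylight = 2h₀/(2π) × 24.66 h = (1.5619/π) × 24.66 = 12.26 h.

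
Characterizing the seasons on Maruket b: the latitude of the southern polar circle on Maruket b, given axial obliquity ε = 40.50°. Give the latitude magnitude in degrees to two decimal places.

The polar circle is the lowest latitude that experiences at least one full rotation of continuous darkness at the northern-summer solstice; it lies at |φ| = 90° − ε = 90° − 40.50° = 49.50°.

49.50°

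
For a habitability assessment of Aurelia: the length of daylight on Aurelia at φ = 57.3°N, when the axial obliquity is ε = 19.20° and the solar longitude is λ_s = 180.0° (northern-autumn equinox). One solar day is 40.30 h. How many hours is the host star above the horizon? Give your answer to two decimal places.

Solar declination: sin δ = sin ε · sin λ_s = sin 19.20° × sin 180.0° = 0.00000, so δ = +0.000°.
cos H₀ = −tan φ · tan δ = −tan(+57.3°) × tan(+0.000°) = -0.0000, so H₀ = 1.5708 rad = 90.00°.
Daylight = 2H₀/(2π) × 40.30 h = (1.5708/π) × 40.30 = 20.15 h.

20.15 h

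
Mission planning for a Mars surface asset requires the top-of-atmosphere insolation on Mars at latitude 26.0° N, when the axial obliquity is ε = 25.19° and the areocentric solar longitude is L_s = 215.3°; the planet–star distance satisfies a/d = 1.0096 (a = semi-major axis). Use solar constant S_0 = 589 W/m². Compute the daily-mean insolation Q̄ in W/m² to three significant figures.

Q̄ ≈ 135 W/m²

sin δ = sin 25.19° × sin 215.3° = -0.24595, so δ = -14.238°.
cos h₀ = −tan(+26.0°) tan(-14.238°) = 0.1238, h₀ = 1.4467 rad.
Bracket: h₀ sin ϕ sin δ + cos ϕ cos δ sin h₀ = 1.4467×0.43837×-0.24595 + 0.89879×0.96928×0.99231 = -0.155979 + 0.864480 = 0.708501.
Inverse-square distance factor (a/d)² = 1.0096² = 1.019292.
Q̄ = (S_0/π) × 1.019292 × [bracket] = (589/π) × 1.019292 × 0.708501 = 135.4 W/m².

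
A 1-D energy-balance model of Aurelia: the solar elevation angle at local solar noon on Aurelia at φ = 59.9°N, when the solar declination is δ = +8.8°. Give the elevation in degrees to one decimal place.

At local noon the hour angle is zero, so the zenith angle equals |φ − δ| = |+59.9° − (+8.800°)| = 51.100°.
Elevation = 90° − 51.100° = 38.9°.

38.9°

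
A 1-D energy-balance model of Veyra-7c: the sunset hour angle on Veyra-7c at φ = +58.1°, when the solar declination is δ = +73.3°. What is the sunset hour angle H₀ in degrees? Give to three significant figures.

H₀ = 180°

Sunrise equation: cos H₀ = −tan φ · tan δ = -5.3550 ≤ −1, so the host star never sets (polar day) and H₀ = π.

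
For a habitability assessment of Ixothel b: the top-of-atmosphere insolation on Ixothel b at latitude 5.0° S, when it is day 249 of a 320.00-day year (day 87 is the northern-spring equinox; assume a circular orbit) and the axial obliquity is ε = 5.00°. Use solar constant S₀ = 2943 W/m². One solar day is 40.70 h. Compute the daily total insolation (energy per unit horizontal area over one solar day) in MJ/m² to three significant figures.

Solar longitude: λ_s = 360° × (249 − 87)/320.00 = 182.250°.
sin δ = sin 5.00° × sin 182.250° = -0.00342, so δ = -0.196°.
cos H₀ = −tan(-5.0°) tan(-0.196°) = -0.0003, H₀ = 1.5711 rad.
Bracket: H₀ sin φ sin δ + cos φ cos δ sin H₀ = 1.5711×-0.08716×-0.00342 + 0.99619×0.99999×1.00000 = 0.000468 + 0.996180 = 0.996648.
Q̄ = (S₀/π) × [bracket] = (2943/π) × 0.996648 = 933.65 W/m².
Daily total = Q̄ × 40.70 h × 3600 s/h = 933.65 × 40.70 × 3600 / 10⁶ = 136.8 MJ/m².

137 MJ/m²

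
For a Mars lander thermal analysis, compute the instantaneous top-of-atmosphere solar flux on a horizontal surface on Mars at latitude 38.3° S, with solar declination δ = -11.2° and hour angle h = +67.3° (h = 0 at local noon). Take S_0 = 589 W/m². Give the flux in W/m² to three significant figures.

246 W/m²

cos θ_z = sin ϕ sin δ + cos ϕ cos δ cos h = 0.120382 + 0.297082 = 0.417464.
Flux = S_0 · cos θ_z = 589 × 0.417464 = 245.9 W/m².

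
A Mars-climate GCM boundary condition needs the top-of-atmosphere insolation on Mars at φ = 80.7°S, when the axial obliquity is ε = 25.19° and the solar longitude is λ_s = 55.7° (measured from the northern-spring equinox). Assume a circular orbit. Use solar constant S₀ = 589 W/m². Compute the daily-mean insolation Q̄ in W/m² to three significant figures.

Q̄ ≈ 0.00 W/m²

Solar declination: sin δ = sin ε · sin λ_s = sin 25.19° × sin 55.7° = 0.35161, so δ = +20.586°.
cos H₀ = −tan(-80.7°) tan(+20.586°) = 2.2936 ≥ 1 ⇒ polar night, H₀ = 0 and Q̄ = 0.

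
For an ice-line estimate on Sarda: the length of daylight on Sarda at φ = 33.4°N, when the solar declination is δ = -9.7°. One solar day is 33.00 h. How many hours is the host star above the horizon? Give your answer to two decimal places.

15.31 h

cos H₀ = −tan φ · tan δ = −tan(+33.4°) × tan(-9.700°) = 0.1127, so H₀ = 1.4578 rad = 83.53°.
Daylight = 2H₀/(2π) × 33.00 h = (1.4578/π) × 33.00 = 15.31 h.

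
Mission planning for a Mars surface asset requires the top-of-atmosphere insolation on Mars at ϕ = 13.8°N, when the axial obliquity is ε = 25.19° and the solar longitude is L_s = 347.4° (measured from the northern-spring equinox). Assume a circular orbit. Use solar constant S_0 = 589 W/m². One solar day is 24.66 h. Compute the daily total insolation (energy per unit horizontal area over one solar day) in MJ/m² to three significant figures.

15.5 MJ/m²

Solar declination: sin δ = sin ε · sin L_s = sin 25.19° × sin 347.4° = -0.09285, so δ = -5.327°.
cos h₀ = −tan(+13.8°) tan(-5.327°) = 0.0229, h₀ = 1.5479 rad.
Bracket: h₀ sin ϕ sin δ + cos ϕ cos δ sin h₀ = 1.5479×0.23853×-0.09285 + 0.97113×0.99568×0.99974 = -0.034282 + 0.966683 = 0.932401.
Q̄ = (S_0/π) × [bracket] = (589/π) × 0.932401 = 174.81 W/m².
Daily total = Q̄ × 24.66 h × 3600 s/h = 174.81 × 24.66 × 3600 / 10⁶ = 15.52 MJ/m².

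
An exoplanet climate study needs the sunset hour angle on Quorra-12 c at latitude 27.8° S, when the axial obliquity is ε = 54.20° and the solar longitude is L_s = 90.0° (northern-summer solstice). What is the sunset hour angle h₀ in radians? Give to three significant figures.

Solar declination: sin δ = sin ε · sin L_s = sin 54.20° × sin 90.0° = 0.81106, so δ = +54.200°.
cos h₀ = −tan ϕ · tan δ = −tan(-27.8°) × tan(+54.200°) = 0.7310, so h₀ = 0.7510 rad = 43.03°.

h₀ = 0.751 rad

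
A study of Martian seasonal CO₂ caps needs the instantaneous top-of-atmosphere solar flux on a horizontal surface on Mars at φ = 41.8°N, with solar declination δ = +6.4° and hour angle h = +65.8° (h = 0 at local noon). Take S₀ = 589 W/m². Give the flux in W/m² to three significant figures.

cos θ_z = sin φ sin δ + cos φ cos δ cos h = 0.074298 + 0.303683 = 0.377981.
Flux = S₀ · cos θ_z = 589 × 0.377981 = 222.6 W/m².

223 W/m²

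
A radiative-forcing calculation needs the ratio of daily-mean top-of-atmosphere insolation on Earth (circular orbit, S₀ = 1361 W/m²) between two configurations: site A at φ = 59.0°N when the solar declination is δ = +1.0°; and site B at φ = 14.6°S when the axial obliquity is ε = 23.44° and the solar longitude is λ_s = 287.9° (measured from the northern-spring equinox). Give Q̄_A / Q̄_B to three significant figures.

Q̄_A / Q̄_B ≈ 0.513

— Configuration A (φ=+59.0°):
cos H₀ = −tan(+59.0°) tan(+1.000°) = -0.0291, H₀ = 1.5999 rad.
Bracket: H₀ sin φ sin δ + cos φ cos δ sin H₀ = 1.5999×0.85717×0.01745 + 0.51504×0.99985×0.99958 = 0.023931 + 0.514746 = 0.538677.
Q̄ = (S₀/π) × [bracket] = (1361/π) × 0.538677 = 233.37 W/m².
— Configuration B (φ=-14.6°):
Solar declination: sin δ = sin ε · sin λ_s = sin 23.44° × sin 287.9° = -0.37853, so δ = -22.243°.
cos H₀ = −tan(-14.6°) tan(-22.243°) = -0.1065, H₀ = 1.6775 rad.
Bracket: H₀ sin φ sin δ + cos φ cos δ sin H₀ = 1.6775×-0.25207×-0.37853 + 0.96771×0.92559×0.99431 = 0.160060 + 0.890606 = 1.050666.
Q̄ = (S₀/π) × [bracket] = (1361/π) × 1.050666 = 455.17 W/m².
Ratio Q̄_A / Q̄_B = 233.37 / 455.17 = 0.5127.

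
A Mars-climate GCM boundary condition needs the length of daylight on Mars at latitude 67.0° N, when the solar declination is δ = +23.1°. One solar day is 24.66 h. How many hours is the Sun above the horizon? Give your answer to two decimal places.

24.66 h

Sunrise equation: cos H₀ = −tan φ · tan δ = -1.0049 ≤ −1, so the Sun never sets (polar day) and H₀ = π.
Daylight = 2H₀/(2π) × 24.66 h = (3.1416/π) × 24.66 = 24.66 h.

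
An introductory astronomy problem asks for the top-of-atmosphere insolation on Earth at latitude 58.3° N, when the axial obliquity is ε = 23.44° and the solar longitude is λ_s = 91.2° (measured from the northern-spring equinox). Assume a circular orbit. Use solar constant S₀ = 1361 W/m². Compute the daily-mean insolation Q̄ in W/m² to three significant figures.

Q̄ ≈ 493 W/m²

Solar declination: sin δ = sin ε · sin λ_s = sin 23.44° × sin 91.2° = 0.39770, so δ = +23.435°.
cos H₀ = −tan(+58.3°) tan(+23.435°) = -0.7018, H₀ = 2.3487 rad.
Bracket: H₀ sin φ sin δ + cos φ cos δ sin H₀ = 2.3487×0.85081×0.39770 + 0.52547×0.91751×0.71235 = 0.794723 + 0.343441 = 1.138164.
Q̄ = (S₀/π) × [bracket] = (1361/π) × 1.138164 = 493.1 W/m².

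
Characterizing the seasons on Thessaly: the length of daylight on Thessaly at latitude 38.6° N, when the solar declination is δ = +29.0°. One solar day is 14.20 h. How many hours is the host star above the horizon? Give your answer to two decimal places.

9.17 h

cos h₀ = −tan ϕ · tan δ = −tan(+38.6°) × tan(+29.000°) = -0.4425, so h₀ = 2.0292 rad = 116.26°.
Daylight = 2h₀/(2π) × 14.20 h = (2.0292/π) × 14.20 = 9.17 h.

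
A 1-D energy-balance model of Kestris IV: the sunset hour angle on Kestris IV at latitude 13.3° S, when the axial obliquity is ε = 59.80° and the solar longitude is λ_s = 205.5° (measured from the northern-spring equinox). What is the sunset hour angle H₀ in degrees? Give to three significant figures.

Solar declination: sin δ = sin ε · sin λ_s = sin 59.80° × sin 205.5° = -0.37208, so δ = -21.844°.
cos H₀ = −tan φ · tan δ = −tan(-13.3°) × tan(-21.844°) = -0.0948, so H₀ = 1.6657 rad = 95.44°.

H₀ = 95.4°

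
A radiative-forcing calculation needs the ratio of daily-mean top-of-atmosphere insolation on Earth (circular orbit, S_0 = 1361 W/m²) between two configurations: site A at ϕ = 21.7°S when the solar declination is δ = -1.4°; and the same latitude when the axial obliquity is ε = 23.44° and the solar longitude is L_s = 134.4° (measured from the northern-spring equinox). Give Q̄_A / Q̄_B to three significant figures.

Q̄_A / Q̄_B ≈ 1.29

— Configuration A (ϕ=-21.7°):
cos h₀ = −tan(-21.7°) tan(-1.400°) = -0.0097, h₀ = 1.5805 rad.
Bracket: h₀ sin ϕ sin δ + cos ϕ cos δ sin h₀ = 1.5805×-0.36975×-0.02443 + 0.92913×0.99970×0.99995 = 0.014277 + 0.928805 = 0.943082.
Q̄ = (S_0/π) × [bracket] = (1361/π) × 0.943082 = 408.56 W/m².
— Configuration B (ϕ=-21.7°):
Solar declination: sin δ = sin ε · sin L_s = sin 23.44° × sin 134.4° = 0.28421, so δ = +16.512°.
cos h₀ = −tan(-21.7°) tan(+16.512°) = 0.1180, h₀ = 1.4526 rad.
Bracket: h₀ sin ϕ sin δ + cos ϕ cos δ sin h₀ = 1.4526×-0.36975×0.28421 + 0.92913×0.95876×0.99302 = -0.152649 + 0.884595 = 0.731946.
Q̄ = (S_0/π) × [bracket] = (1361/π) × 0.731946 = 317.09 W/m².
Ratio Q̄_A / Q̄_B = 408.56 / 317.09 = 1.288.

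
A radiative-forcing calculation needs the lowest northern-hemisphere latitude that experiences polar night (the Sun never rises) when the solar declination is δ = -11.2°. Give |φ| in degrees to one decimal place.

Polar night requires cos H₀ = −tan φ tan δ ≥ 1, i.e. tan φ tan δ ≤ −1.
The boundary is |tan φ| · |tan δ| = 1, so |φ| = 90° − |δ| = 90° − 11.2° = 78.8° in the northern hemisphere.

|φ| = 78.8°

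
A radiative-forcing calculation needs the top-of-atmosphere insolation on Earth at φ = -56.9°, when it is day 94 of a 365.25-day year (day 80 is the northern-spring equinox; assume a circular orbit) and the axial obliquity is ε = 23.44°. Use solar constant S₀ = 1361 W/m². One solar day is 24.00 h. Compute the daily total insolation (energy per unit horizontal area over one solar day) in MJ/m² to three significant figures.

Solar longitude: λ_s = 360° × (94 − 80)/365.25 = 13.799°.
sin δ = sin 23.44° × sin 13.799° = 0.09488, so δ = +5.444°.
cos H₀ = −tan(-56.9°) tan(+5.444°) = 0.1462, H₀ = 1.4241 rad.
Bracket: H₀ sin φ sin δ + cos φ cos δ sin H₀ = 1.4241×-0.83772×0.09488 + 0.54610×0.99549×0.98925 = -0.113192 + 0.537793 = 0.424601.
Q̄ = (S₀/π) × [bracket] = (1361/π) × 0.424601 = 183.95 W/m².
Daily total = Q̄ × 24.00 h × 3600 s/h = 183.95 × 24.00 × 3600 / 10⁶ = 15.89 MJ/m².

15.9 MJ/m²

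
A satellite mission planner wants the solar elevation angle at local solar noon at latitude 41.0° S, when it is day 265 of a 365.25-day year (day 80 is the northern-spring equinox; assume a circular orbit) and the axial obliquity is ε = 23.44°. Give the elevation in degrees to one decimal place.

Solar longitude: L_s = 360° × (265 − 80)/365.25 = 182.341°.
sin δ = sin 23.44° × sin 182.341° = -0.01625, so δ = -0.931°.
At local noon the hour angle is zero, so the zenith angle equals |ϕ − δ| = |-41.0° − (-0.931°)| = 40.069°.
Elevation = 90° − 40.069° = 49.9°.

49.9°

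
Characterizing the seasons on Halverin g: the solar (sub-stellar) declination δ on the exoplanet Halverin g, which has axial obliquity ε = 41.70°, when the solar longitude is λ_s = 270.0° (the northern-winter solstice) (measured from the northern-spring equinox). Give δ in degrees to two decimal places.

sin δ = sin ε · sin λ_s = sin 41.70° × sin 270.0° = -0.665230.
δ = arcsin(-0.665230) = -41.70°.

δ = -41.70°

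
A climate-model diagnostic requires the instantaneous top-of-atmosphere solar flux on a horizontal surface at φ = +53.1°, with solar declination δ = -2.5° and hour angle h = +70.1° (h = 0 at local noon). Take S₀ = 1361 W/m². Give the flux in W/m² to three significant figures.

cos θ_z = sin φ sin δ + cos φ cos δ cos h = -0.034882 + 0.204176 = 0.169294.
Flux = S₀ · cos θ_z = 1361 × 0.169294 = 230.4 W/m².

230 W/m²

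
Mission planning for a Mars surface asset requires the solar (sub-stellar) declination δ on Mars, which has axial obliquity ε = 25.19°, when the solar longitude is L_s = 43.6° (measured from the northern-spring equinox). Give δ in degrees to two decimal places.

sin δ = sin ε · sin L_s = sin 25.19° × sin 43.6° = 0.293517.
δ = arcsin(0.293517) = +17.07°.

δ = +17.07°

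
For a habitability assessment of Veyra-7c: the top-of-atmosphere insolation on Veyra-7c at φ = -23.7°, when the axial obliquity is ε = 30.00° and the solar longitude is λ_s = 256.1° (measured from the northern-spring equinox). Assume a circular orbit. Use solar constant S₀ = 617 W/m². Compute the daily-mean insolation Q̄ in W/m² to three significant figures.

Q̄ ≈ 222 W/m²

Solar declination: sin δ = sin ε · sin λ_s = sin 30.00° × sin 256.1° = -0.48536, so δ = -29.036°.
cos H₀ = −tan(-23.7°) tan(-29.036°) = -0.2437, H₀ = 1.8170 rad.
Bracket: H₀ sin φ sin δ + cos φ cos δ sin H₀ = 1.8170×-0.40195×-0.48536 + 0.91566×0.87432×0.96985 = 0.354479 + 0.776442 = 1.130921.
Q̄ = (S₀/π) × [bracket] = (617/π) × 1.130921 = 222.1 W/m².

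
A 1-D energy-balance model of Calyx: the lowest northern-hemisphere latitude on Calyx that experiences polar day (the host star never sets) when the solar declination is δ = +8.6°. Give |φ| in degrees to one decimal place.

|φ| = 81.4°

Polar day requires cos H₀ = −tan φ tan δ ≤ −1, i.e. tan φ tan δ ≥ 1.
The boundary is |tan φ| · |tan δ| = 1, so |φ| = 90° − |δ| = 90° − 8.6° = 81.4° in the northern hemisphere.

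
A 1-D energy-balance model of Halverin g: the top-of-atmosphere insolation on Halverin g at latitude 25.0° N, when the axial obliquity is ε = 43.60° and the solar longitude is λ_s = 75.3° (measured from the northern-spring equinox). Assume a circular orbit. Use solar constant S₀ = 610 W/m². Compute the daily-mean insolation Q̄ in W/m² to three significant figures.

Solar declination: sin δ = sin ε · sin λ_s = sin 43.60° × sin 75.3° = 0.66705, so δ = +41.840°.
cos H₀ = −tan(+25.0°) tan(+41.840°) = -0.4175, H₀ = 2.0015 rad.
Bracket: H₀ sin φ sin δ + cos φ cos δ sin H₀ = 2.0015×0.42262×0.66705 + 0.90631×0.74502×0.90867 = 0.564240 + 0.613551 = 1.177791.
Q̄ = (S₀/π) × [bracket] = (610/π) × 1.177791 = 228.7 W/m².

Q̄ ≈ 229 W/m²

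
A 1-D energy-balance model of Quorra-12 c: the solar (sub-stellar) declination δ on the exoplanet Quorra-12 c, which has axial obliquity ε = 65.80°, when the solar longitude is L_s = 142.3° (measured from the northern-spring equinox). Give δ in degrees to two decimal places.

δ = +33.90°

sin δ = sin ε · sin L_s = sin 65.80° × sin 142.3° = 0.557786.
δ = arcsin(0.557786) = +33.90°.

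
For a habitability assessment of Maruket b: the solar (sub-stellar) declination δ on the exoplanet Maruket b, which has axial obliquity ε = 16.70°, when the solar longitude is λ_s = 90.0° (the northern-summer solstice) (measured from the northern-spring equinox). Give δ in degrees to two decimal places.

δ = +16.70°

sin δ = sin ε · sin λ_s = sin 16.70° × sin 90.0° = 0.287361.
δ = arcsin(0.287361) = +16.70°.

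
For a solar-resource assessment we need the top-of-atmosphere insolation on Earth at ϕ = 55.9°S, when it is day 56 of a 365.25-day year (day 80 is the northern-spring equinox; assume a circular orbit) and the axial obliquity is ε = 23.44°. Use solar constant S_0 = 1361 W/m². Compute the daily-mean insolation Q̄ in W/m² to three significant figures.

Solar longitude: L_s = 360° × (56 − 80)/365.25 = -23.655°, i.e. -23.655° + 360° = 336.345°.
sin δ = sin 23.44° × sin 336.345° = -0.15960, so δ = -9.184°.
cos h₀ = −tan(-55.9°) tan(-9.184°) = -0.2388, h₀ = 1.8119 rad.
Bracket: h₀ sin ϕ sin δ + cos ϕ cos δ sin h₀ = 1.8119×-0.82806×-0.15960 + 0.56064×0.98718×0.97107 = 0.239458 + 0.537441 = 0.776899.
Q̄ = (S_0/π) × [bracket] = (1361/π) × 0.776899 = 336.6 W/m².

Q̄ ≈ 337 W/m²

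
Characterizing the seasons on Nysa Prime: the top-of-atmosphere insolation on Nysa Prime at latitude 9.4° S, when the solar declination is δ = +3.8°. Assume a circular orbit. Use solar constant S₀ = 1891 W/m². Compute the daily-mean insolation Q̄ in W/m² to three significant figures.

Q̄ ≈ 582 W/m²

cos H₀ = −tan(-9.4°) tan(+3.800°) = 0.0110, H₀ = 1.5598 rad.
Bracket: H₀ sin φ sin δ + cos φ cos δ sin H₀ = 1.5598×-0.16333×0.06627 + 0.98657×0.99780×0.99994 = -0.016883 + 0.984340 = 0.967457.
Q̄ = (S₀/π) × [bracket] = (1891/π) × 0.967457 = 582.3 W/m².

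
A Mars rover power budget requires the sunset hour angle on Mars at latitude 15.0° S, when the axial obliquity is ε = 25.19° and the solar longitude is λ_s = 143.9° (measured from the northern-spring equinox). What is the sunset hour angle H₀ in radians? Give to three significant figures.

H₀ = 1.50 rad

Solar declination: sin δ = sin ε · sin λ_s = sin 25.19° × sin 143.9° = 0.25077, so δ = +14.523°.
cos H₀ = −tan φ · tan δ = −tan(-15.0°) × tan(+14.523°) = 0.0694, so H₀ = 1.5013 rad = 86.02°.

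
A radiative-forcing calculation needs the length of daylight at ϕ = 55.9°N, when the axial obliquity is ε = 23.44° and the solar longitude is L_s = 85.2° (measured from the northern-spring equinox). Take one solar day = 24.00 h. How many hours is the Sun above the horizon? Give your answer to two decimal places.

Solar declination: sin δ = sin ε · sin L_s = sin 23.44° × sin 85.2° = 0.39639, so δ = +23.353°.
cos h₀ = −tan ϕ · tan δ = −tan(+55.9°) × tan(+23.353°) = -0.6377, so h₀ = 2.2623 rad = 129.62°.
Daylight = 2h₀/(2π) × 24.00 h = (2.2623/π) × 24.00 = 17.28 h.

17.28 h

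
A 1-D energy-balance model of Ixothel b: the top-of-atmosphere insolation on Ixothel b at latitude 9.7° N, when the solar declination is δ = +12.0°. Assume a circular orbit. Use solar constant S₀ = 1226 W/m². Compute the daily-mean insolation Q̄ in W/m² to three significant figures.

Q̄ ≈ 398 W/m²

cos H₀ = −tan(+9.7°) tan(+12.000°) = -0.0363, H₀ = 1.6071 rad.
Bracket: H₀ sin φ sin δ + cos φ cos δ sin H₀ = 1.6071×0.16849×0.20791 + 0.98570×0.97815×0.99934 = 0.056298 + 0.963526 = 1.019824.
Q̄ = (S₀/π) × [bracket] = (1226/π) × 1.019824 = 398.0 W/m².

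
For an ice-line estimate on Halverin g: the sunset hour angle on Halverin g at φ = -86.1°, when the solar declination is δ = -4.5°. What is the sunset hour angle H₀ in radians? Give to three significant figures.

H₀ = 3.14 rad

Sunrise equation: cos H₀ = −tan φ · tan δ = -1.1544 ≤ −1, so the host star never sets (polar day) and H₀ = π.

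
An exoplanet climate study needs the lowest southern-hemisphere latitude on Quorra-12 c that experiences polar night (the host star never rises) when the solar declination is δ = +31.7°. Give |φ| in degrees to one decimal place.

|φ| = 58.3°

Polar night requires cos H₀ = −tan φ tan δ ≥ 1, i.e. tan φ tan δ ≤ −1.
The boundary is |tan φ| · |tan δ| = 1, so |φ| = 90° − |δ| = 90° − 31.7° = 58.3° in the southern hemisphere.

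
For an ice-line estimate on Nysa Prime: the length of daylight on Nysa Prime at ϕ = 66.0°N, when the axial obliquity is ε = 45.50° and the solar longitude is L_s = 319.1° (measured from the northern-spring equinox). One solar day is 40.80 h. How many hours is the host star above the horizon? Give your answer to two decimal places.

Solar declination: sin δ = sin ε · sin L_s = sin 45.50° × sin 319.1° = -0.46699, so δ = -27.839°.
cos h₀ = −tan ϕ · tan δ = 1.1862 ≥ 1, so the host star never rises (polar night) and h₀ = 0.
Daylight = 2h₀/(2π) × 40.80 h = (0.0000/π) × 40.80 = 0.00 h.

0.00 h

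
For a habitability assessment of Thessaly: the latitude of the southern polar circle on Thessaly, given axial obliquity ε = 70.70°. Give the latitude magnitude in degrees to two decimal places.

The polar circle is the lowest latitude that experiences at least one full rotation of continuous darkness at the northern-summer solstice; it lies at |φ| = 90° − ε = 90° − 70.70° = 19.30°.

19.30°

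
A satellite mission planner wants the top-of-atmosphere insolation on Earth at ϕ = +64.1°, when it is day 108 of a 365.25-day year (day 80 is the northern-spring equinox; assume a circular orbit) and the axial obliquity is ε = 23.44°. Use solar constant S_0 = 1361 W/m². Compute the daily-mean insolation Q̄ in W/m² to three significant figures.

Solar longitude: L_s = 360° × (108 − 80)/365.25 = 27.598°.
sin δ = sin 23.44° × sin 27.598° = 0.18428, so δ = +10.619°.
cos h₀ = −tan(+64.1°) tan(+10.619°) = -0.3861, h₀ = 1.9672 rad.
Bracket: h₀ sin ϕ sin δ + cos ϕ cos δ sin h₀ = 1.9672×0.89956×0.18428 + 0.43680×0.98287×0.92245 = 0.326105 + 0.396024 = 0.722129.
Q̄ = (S_0/π) × [bracket] = (1361/π) × 0.722129 = 312.8 W/m².

Q̄ ≈ 313 W/m²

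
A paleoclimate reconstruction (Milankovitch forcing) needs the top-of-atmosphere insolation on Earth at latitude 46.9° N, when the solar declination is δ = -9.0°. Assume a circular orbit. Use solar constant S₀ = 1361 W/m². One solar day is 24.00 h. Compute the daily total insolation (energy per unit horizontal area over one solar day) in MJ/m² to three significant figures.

cos H₀ = −tan(+46.9°) tan(-9.000°) = 0.1693, H₀ = 1.4007 rad.
Bracket: H₀ sin φ sin δ + cos φ cos δ sin H₀ = 1.4007×0.73016×-0.15643 + 0.68327×0.98769×0.98557 = -0.159986 + 0.665121 = 0.505135.
Q̄ = (S₀/π) × [bracket] = (1361/π) × 0.505135 = 218.83 W/m².
Daily total = Q̄ × 24.00 h × 3600 s/h = 218.83 × 24.00 × 3600 / 10⁶ = 18.91 MJ/m².

18.9 MJ/m²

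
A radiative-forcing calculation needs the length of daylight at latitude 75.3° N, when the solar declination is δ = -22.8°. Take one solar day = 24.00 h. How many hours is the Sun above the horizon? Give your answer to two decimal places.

cos h₀ = −tan ϕ · tan δ = 1.6023 ≥ 1, so the Sun never rises (polar night) and h₀ = 0.
Daylight = 2h₀/(2π) × 24.00 h = (0.0000/π) × 24.00 = 0.00 h.

0.00 h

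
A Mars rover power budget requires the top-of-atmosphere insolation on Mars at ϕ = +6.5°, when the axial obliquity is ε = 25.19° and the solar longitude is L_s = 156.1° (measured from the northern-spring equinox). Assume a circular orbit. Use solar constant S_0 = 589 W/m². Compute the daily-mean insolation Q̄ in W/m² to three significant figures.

Q̄ ≈ 189 W/m²

Solar declination: sin δ = sin ε · sin L_s = sin 25.19° × sin 156.1° = 0.17244, so δ = +9.930°.
cos h₀ = −tan(+6.5°) tan(+9.930°) = -0.0199, h₀ = 1.5907 rad.
Bracket: h₀ sin ϕ sin δ + cos ϕ cos δ sin h₀ = 1.5907×0.11320×0.17244 + 0.99357×0.98502×0.99980 = 0.031051 + 0.978491 = 1.009542.
Q̄ = (S_0/π) × [bracket] = (589/π) × 1.009542 = 189.3 W/m².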